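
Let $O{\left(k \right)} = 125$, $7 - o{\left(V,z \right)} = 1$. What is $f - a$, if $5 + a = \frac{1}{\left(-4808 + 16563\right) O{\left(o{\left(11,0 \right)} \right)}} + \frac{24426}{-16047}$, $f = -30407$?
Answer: $- \frac{79646078909283}{2619895625} \approx -30400.0$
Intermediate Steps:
$o{\left(V,z \right)} = 6$ ($o{\left(V,z \right)} = 7 - 1 = 6$)
$a = - \frac{17087360092}{2619895625}$ ($a = -5 + \left(\frac{1}{\left(-4808 + 16563\right) 125} + \frac{24426}{-16047}\right) = -5 + \left(\frac{1}{11755} \cdot \frac{1}{125} + 24426 \left(- \frac{1}{16047}\right)\right) = -5 + \left(\frac{1}{11755} \cdot \frac{1}{125} - \frac{2714}{1783}\right) = -5 + \left(\frac{1}{1469375} - \frac{2714}{1783}\right) = -5 - \frac{3987881967}{2619895625} = - \frac{17087360092}{2619895625} \approx -6.5222$)
$f - a = -30407 - - \frac{17087360092}{2619895625} = -30407 + \frac{17087360092}{2619895625} = - \frac{79646078909283}{2619895625}$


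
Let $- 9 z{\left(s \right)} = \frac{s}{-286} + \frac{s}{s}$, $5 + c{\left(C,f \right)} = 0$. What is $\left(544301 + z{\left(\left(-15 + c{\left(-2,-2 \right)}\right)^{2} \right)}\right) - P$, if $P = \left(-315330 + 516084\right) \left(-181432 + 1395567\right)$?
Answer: $- \frac{104565280886762}{429} \approx -2.4374 \cdot 10^{11}$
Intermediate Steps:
$c{\left(C,f \right)} = -5$ ($c{\left(C,f \right)} = -5 + 0 = -5$)
$P = 243742457790$ ($P = 200754 \cdot 1214135 = 243742457790$)
$z{\left(s \right)} = - \frac{1}{9} + \frac{s}{2574}$ ($z{\left(s \right)} = - \frac{\frac{s}{-286} + \frac{s}{s}}{9} = - \frac{s \left(- \frac{1}{286}\right) + 1}{9} = - \frac{- \frac{s}{286} + 1}{9} = - \frac{1 - \frac{s}{286}}{9} = - \frac{1}{9} + \frac{s}{2574}$)
$\left(544301 + z{\left(\left(-15 + c{\left(-2,-2 \right)}\right)^{2} \right)}\right) - P = \left(544301 - \left(\frac{1}{9} - \frac{\left(-15 - 5\right)^{2}}{2574}\right)\right) - 243742457790 = \left(544301 - \left(\frac{1}{9} - \frac{\left(-20\right)^{2}}{2574}\right)\right) - 243742457790 = \left(544301 + \left(- \frac{1}{9} + \frac{1}{2574} \cdot 400\right)\right) - 243742457790 = \left(544301 + \left(- \frac{1}{9} + \frac{200}{1287}\right)\right) - 243742457790 = \left(544301 + \frac{19}{429}\right) - 243742457790 = \frac{233505148}{429} - 243742457790 = - \frac{104565280886762}{429}$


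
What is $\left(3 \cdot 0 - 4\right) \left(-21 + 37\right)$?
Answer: $-64$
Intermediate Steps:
$\left(3 \cdot 0 - 4\right) \left(-21 + 37\right) = \left(0 - 4\right) 16 = \left(-4\right) 16 = -64$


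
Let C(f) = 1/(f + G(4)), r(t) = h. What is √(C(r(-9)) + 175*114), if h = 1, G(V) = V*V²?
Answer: √84288815/65 ≈ 141.24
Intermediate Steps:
G(V) = V³
r(t) = 1
C(f) = 1/(64 + f) (C(f) = 1/(f + 4³) = 1/(f + 64) = 1/(64 + f))
√(C(r(-9)) + 175*114) = √(1/(64 + 1) + 175*114) = √(1/65 + 19950) = √(1296751/65) = √84288815/65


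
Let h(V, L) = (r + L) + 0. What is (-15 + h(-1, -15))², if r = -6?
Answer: 1296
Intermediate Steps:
h(V, L) = -6 + L (h(V, L) = (-6 + L) + 0 = -6 + L)
(-15 + h(-1, -15))² = (-15 + (-6 - 15))² = (-15 - 21)² = (-36)² = 1296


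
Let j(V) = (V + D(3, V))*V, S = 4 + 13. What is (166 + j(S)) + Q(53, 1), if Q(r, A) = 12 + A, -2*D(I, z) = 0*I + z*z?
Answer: -3977/2 ≈ -1988.5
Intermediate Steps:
S = 17
D(I, z) = -z**2/2 (D(I, z) = -(0*I + z*z)/2 = -(0 + z**2)/2 = -z**2/2)
j(V) = V*(V - V**2/2) (j(V) = (V - V**2/2)*V = V*(V - V**2/2))
(166 + j(S)) + Q(53, 1) = (166 + (1/2)*17**2*(2 - 1*17)) + (12 + 1) = (166 + (1/2)*289*(2 - 17)) + 13 = (166 + (1/2)*289*(-15)) + 13 = (166 - 4335/2) + 13 = -4003/2 + 13 = -3977/2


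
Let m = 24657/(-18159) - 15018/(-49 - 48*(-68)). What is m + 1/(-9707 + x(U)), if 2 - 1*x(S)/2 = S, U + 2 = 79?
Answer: -1156521940818/191821113515 ≈ -6.0292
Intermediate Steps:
U = 77 (U = -2 + 79 = 77)
x(S) = 4 - 2*S
m = -117328039/19460395 (m = 24657*(-1/18159) - 15018/(-49 + 3264) = -8219/6053 - 15018/3215 = -117328039/19460395 ≈ -6.0291)
m + 1/(-9707 + x(U)) = -117328039/19460395 + 1/(-9707 + (4 - 2*77)) = -117328039/19460395 + 1/(-9707 + (4 - 154)) = -117328039/19460395 + 1/(-9707 - 150) = -117328039/19460395 + 1/(-9857) = -117328039/19460395 - 1/9857 = -1156521940818/191821113515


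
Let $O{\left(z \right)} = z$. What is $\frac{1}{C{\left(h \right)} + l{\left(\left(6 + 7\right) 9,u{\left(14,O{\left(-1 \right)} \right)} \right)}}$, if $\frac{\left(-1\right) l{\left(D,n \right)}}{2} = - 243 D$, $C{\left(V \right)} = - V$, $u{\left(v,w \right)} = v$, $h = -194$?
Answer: $\frac{1}{57056} \approx 1.7527 \cdot 10^{-5}$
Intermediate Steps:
$l{\left(D,n \right)} = 486 D$ ($l{\left(D,n \right)} = - 2 \left(- 243 D\right) = 486 D$)
$\frac{1}{C{\left(h \right)} + l{\left(\left(6 + 7\right) 9,u{\left(14,O{\left(-1 \right)} \right)} \right)}} = \frac{1}{\left(-1\right) \left(-194\right) + 486 \left(6 + 7\right) 9} = \frac{1}{194 + 486 \cdot 13 \cdot 9} = \frac{1}{194 + 486 \cdot 117} = \frac{1}{194 + 56862} = \frac{1}{57056}$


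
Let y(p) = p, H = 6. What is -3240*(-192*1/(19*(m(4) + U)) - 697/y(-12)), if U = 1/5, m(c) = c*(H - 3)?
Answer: -215001810/1159 ≈ -1.8551e+5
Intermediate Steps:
m(c) = 3*c (m(c) = c*(6 - 3) = c*3 = 3*c)
U = ⅕ (U = 1*(⅕) = ⅕ ≈ 0.20000)
-3240*(-192*1/(19*(m(4) + U)) - 697/y(-12)) = -3240*(-192*1/(19*(3*4 + ⅕)) - 697/(-12)) = -3240*(-192*1/(19*(12 + ⅕)) - 697*(-1/12)) = -3240*(-192/((61/5)*19) + 697/12) = -3240*(-192/1159/5 + 697/12) = -3240*(-192*5/1159 + 697/12) = -3240*(-960/1159 + 697/12) = -3240*796303/13908 = -215001810/1159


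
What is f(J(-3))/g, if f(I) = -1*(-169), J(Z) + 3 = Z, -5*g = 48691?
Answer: -845/48691 ≈ -0.017354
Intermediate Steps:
g = -48691/5 (g = -⅕*48691 = -48691/5 ≈ -9738.2)
J(Z) = -3 + Z
f(I) = 169
f(J(-3))/g = 169/(-48691/5) = 169*(-5/48691) = -845/48691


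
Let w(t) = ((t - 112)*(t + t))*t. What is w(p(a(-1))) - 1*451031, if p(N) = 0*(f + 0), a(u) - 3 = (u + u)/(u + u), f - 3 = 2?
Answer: -451031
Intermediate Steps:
f = 5 (f = 3 + 2 = 5)
a(u) = 4 (a(u) = 3 + (u + u)/(u + u) = 3 + (2*u)/((2*u)) = 3 + (2*u)*(1/(2*u)) = 3 + 1 = 4)
p(N) = 0 (p(N) = 0*(5 + 0) = 0*5 = 0)
w(t) = 2*t**2*(-112 + t) (w(t) = ((-112 + t)*(2*t))*t = (2*t*(-112 + t))*t = 2*t**2*(-112 + t))
w(p(a(-1))) - 1*451031 = 2*0**2*(-112 + 0) - 1*451031 = 2*0*(-112) - 451031 = 0 - 451031 = -451031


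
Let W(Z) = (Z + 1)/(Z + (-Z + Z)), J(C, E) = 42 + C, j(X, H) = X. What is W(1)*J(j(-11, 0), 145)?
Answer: 62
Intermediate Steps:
W(Z) = (1 + Z)/Z (W(Z) = (1 + Z)/(Z + 0) = (1 + Z)/Z)
W(1)*J(j(-11, 0), 145) = ((1 + 1)/1)*(42 - 11) = (1*2)*31 = 2*31 = 62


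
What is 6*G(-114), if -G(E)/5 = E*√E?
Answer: 3420*I*√114 ≈ 36516.0*I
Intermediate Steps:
G(E) = -5*E^(3/2) (G(E) = -5*E*√E = -5*E^(3/2))
6*G(-114) = 6*(-(-570)*I*√114) = 6*(570*I*√114) = 3420*I*√114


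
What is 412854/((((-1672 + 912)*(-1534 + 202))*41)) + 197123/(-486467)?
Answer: -1330128987157/3365145201840 ≈ -0.39527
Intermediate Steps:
412854/((((-1672 + 912)*(-1534 + 202))*41)) + 197123/(-486467) = 412854/((-760*(-1332)*41)) + 197123*(-1/486467) = 412854/((1012320*41)) - 197123/486467 = 412854/41505120 - 197123/486467 = 412854*(1/41505120) - 197123/486467 = 68809/6917520 - 197123/486467 = -1330128987157/3365145201840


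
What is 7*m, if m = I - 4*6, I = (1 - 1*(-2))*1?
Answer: -147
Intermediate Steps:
I = 3 (I = (1 + 2)*1 = 3*1 = 3)
m = -21 (m = 3 - 4*6 = 3 - 24 = -21)
7*m = 7*(-21) = -147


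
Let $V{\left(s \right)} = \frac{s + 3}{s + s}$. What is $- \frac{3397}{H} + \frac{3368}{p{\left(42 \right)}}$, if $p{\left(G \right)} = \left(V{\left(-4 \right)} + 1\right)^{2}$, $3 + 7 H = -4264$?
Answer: $\frac{921686483}{345627} \approx 2666.7$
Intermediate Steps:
$V{\left(s \right)} = \frac{3 + s}{2 s}$
$H = - \frac{4267}{7}$ ($H = - \frac{3}{7} + \frac{1}{7} \left(-4264\right) = - \frac{3}{7} - \frac{4264}{7} = - \frac{4267}{7} \approx -609.57$)
$p{\left(G \right)} = \frac{81}{64}$ ($p{\left(G \right)} = \left(\frac{3 - 4}{2 \left(-4\right)} + 1\right)^{2} = \left(\frac{1}{2} \left(- \frac{1}{4}\right) \left(-1\right) + 1\right)^{2} = \left(\frac{1}{8} + 1\right)^{2} = \left(\frac{9}{8}\right)^{2} = \frac{81}{64}$)
$- \frac{3397}{H} + \frac{3368}{p{\left(42 \right)}} = - \frac{3397}{- \frac{4267}{7}} + \frac{3368}{\frac{81}{64}} = \left(-3397\right) \left(- \frac{7}{4267}\right) + 3368 \cdot \frac{64}{81} = \frac{23779}{4267} + \frac{215552}{81} = \frac{921686483}{345627}$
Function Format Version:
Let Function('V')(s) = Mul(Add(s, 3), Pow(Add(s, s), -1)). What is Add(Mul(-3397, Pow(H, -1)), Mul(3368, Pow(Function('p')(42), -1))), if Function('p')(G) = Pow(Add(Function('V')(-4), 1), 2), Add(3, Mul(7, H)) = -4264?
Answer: Rational(921686483, 345627) ≈ 2666.7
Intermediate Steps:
Function('V')(s) = Mul(Rational(1, 2), Pow(s, -1), Add(3, s)) (Function('V')(s) = Mul(Add(3, s), Pow(Mul(2, s), -1)) = Mul(Add(3, s), Mul(Rational(1, 2), Pow(s, -1))) = Mul(Rational(1, 2), Pow(s, -1), Add(3, s)))
H = Rational(-4267, 7) (H = Add(Rational(-3, 7), Mul(Rational(1, 7), -4264)) = Add(Rational(-3, 7), Rational(-4264, 7)) = Rational(-4267, 7) ≈ -609.57)
Function('p')(G) = Rational(81, 64) (Function('p')(G) = Pow(Add(Mul(Rational(1, 2), Pow(-4, -1), Add(3, -4)), 1), 2) = Pow(Add(Mul(Rational(1, 2), Rational(-1, 4), -1), 1), 2) = Pow(Add(Rational(1, 8), 1), 2) = Pow(Rational(9, 8), 2) = Rational(81, 64))
Add(Mul(-3397, Pow(H, -1)), Mul(3368, Pow(Function('p')(42), -1))) = Add(Mul(-3397, Pow(Rational(-4267, 7), -1)), Mul(3368, Pow(Rational(81, 64), -1))) = Add(Mul(-3397, Rational(-7, 4267)), Mul(3368, Rational(64, 81))) = Add(Rational(23779, 4267), Rational(215552, 81)) = Rational(921686483, 345627)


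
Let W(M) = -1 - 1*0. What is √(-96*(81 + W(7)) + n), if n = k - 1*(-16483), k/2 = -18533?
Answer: I*√28263 ≈ 168.12*I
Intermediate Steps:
k = -37066 (k = 2*(-18533) = -37066)
W(M) = -1 (W(M) = -1 + 0 = -1)
n = -20583 (n = -37066 - 1*(-16483) = -37066 + 16483 = -20583)
√(-96*(81 + W(7)) + n) = √(-96*(81 - 1) - 20583) = √(-96*80 - 20583) = √(-7680 - 20583) = √(-28263) = I*√28263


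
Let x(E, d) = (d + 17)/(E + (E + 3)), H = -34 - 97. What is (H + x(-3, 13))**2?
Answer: 19881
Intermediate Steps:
H = -131
x(E, d) = (17 + d)/(3 + 2*E) (x(E, d) = (17 + d)/(E + (3 + E)) = (17 + d)/(3 + 2*E))
(H + x(-3, 13))**2 = (-131 + (17 + 13)/(3 + 2*(-3)))**2 = (-131 + 30/(3 - 6))**2 = (-131 + 30/(-3))**2 = (-131 - 1/3*30)**2 = (-131 - 10)**2 = (-141)**2 = 19881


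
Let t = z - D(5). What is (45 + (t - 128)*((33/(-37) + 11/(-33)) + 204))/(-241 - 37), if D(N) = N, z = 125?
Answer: 175069/30858 ≈ 5.6734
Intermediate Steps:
t = 120 (t = 125 - 1*5 = 125 - 5 = 120)
(45 + (t - 128)*((33/(-37) + 11/(-33)) + 204))/(-241 - 37) = (45 + (120 - 128)*((33/(-37) + 11/(-33)) + 204))/(-241 - 37) = (45 - 8*((33*(-1/37) + 11*(-1/33)) + 204))/(-278) = (45 - 8*((-33/37 - ⅓) + 204))*(-1/278) = (45 - 8*(-136/111 + 204))*(-1/278) = (45 - 8*22508/111)*(-1/278) = (45 - 180064/111)*(-1/278) = -175069/111*(-1/278) = 175069/30858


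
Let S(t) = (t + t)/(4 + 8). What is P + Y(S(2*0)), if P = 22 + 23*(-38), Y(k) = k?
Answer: -852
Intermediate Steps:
S(t) = t/6 (S(t) = (2*t)/12 = (2*t)*(1/12) = t/6)
P = -852 (P = 22 - 874 = -852)
P + Y(S(2*0)) = -852 + (2*0)/6 = -852 + (⅙)*0 = -852 + 0 = -852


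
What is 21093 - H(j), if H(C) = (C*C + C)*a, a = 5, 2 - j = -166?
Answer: -120867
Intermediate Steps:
j = 168 (j = 2 - 1*(-166) = 2 + 166 = 168)
H(C) = 5*C + 5*C² (H(C) = (C*C + C)*5 = (C² + C)*5 = (C + C²)*5 = 5*C + 5*C²)
21093 - H(j) = 21093 - 5*168*(1 + 168) = 21093 - 5*168*169 = 21093 - 1*141960 = 21093 - 141960 = -120867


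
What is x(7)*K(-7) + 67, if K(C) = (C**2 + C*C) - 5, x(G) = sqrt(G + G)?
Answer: 67 + 93*sqrt(14) ≈ 414.97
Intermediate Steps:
x(G) = sqrt(2)*sqrt(G) (x(G) = sqrt(2*G) = sqrt(2)*sqrt(G))
K(C) = -5 + 2*C**2 (K(C) = (C**2 + C**2) - 5 = 2*C**2 - 5 = -5 + 2*C**2)
x(7)*K(-7) + 67 = (sqrt(2)*sqrt(7))*(-5 + 2*(-7)**2) + 67 = sqrt(14)*(-5 + 2*49) + 67 = sqrt(14)*(-5 + 98) + 67 = sqrt(14)*93 + 67 = 93*sqrt(14) + 67 = 67 + 93*sqrt(14)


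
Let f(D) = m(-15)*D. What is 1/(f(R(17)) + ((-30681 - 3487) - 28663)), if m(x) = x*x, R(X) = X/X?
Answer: -1/62606 ≈ -1.5973e-5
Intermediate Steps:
R(X) = 1
m(x) = x²
f(D) = 225*D (f(D) = (-15)²*D = 225*D)
1/(f(R(17)) + ((-30681 - 3487) - 28663)) = 1/(225*1 + ((-30681 - 3487) - 28663)) = 1/(225 + (-34168 - 28663)) = 1/(225 - 62831) = 1/(-62606) = -1/62606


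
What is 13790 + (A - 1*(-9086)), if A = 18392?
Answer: 41268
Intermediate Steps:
13790 + (A - 1*(-9086)) = 13790 + (18392 - 1*(-9086)) = 13790 + (18392 + 9086) = 13790 + 27478 = 41268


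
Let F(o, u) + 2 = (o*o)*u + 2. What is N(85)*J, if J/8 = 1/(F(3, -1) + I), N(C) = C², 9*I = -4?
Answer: -6120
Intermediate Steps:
F(o, u) = u*o² (F(o, u) = -2 + ((o*o)*u + 2) = -2 + (o²*u + 2) = -2 + (u*o² + 2) = -2 + (2 + u*o²) = u*o²)
I = -4/9 (I = (⅑)*(-4) = -4/9 ≈ -0.44444)
J = -72/85 (J = 8/(-1*3² - 4/9) = 8/(-1*9 - 4/9) = 8/(-9 - 4/9) = 8/(-85/9) = 8*(-9/85) = -72/85 ≈ -0.84706)
N(85)*J = 85²*(-72/85) = 7225*(-72/85) = -6120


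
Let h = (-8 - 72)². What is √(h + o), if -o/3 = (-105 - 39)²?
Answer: 16*I*√218 ≈ 236.24*I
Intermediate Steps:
o = -62208 (o = -3*(-105 - 39)² = -3*(-144)² = -3*20736 = -62208)
h = 6400 (h = (-80)² = 6400)
√(h + o) = √(6400 - 62208) = √(-55808) = 16*I*√218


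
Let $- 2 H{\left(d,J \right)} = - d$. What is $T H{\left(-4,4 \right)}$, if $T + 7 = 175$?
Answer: $-336$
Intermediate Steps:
$T = 168$ ($T = -7 + 175 = 168$)
$H{\left(d,J \right)} = \frac{d}{2}$ ($H{\left(d,J \right)} = - \frac{\left(-1\right) d}{2} = \frac{d}{2}$)
$T H{\left(-4,4 \right)} = 168 \cdot \frac{1}{2} \left(-4\right) = 168 \left(-2\right) = -336$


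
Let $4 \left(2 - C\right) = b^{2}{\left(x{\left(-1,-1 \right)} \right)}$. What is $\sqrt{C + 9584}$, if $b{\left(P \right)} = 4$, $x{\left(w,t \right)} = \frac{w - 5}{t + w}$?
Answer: $\sqrt{9582} \approx 97.888$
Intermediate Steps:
$x{\left(w,t \right)} = \frac{-5 + w}{t + w}$
$C = -2$ ($C = 2 - \frac{4^{2}}{4} = 2 - 4 = -2$)
$\sqrt{C + 9584} = \sqrt{-2 + 9584} = \sqrt{9582}$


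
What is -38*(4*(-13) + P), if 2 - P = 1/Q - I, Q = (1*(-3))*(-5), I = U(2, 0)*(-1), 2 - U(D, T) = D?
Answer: 28538/15 ≈ 1902.5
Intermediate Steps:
U(D, T) = 2 - D
I = 0 (I = (2 - 1*2)*(-1) = (2 - 2)*(-1) = 0*(-1) = 0)
Q = 15 (Q = -3*(-5) = 15)
P = 29/15 (P = 2 - (1/15 - 1*0) = 2 - (1/15 + 0) = 2 - 1*1/15 = 2 - 1/15 = 29/15 ≈ 1.9333)
-38*(4*(-13) + P) = -38*(4*(-13) + 29/15) = -38*(-52 + 29/15) = -38*(-751/15) = 28538/15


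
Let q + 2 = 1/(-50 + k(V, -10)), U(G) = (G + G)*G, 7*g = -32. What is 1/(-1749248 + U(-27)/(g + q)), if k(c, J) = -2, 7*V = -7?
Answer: -2399/4196976664 ≈ -5.7160e-7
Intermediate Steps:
V = -1 (V = (⅐)*(-7) = -1)
g = -32/7 (g = (⅐)*(-32) = -32/7 ≈ -4.5714)
U(G) = 2*G² (U(G) = (2*G)*G = 2*G²)
q = -105/52 (q = -2 + 1/(-50 - 2) = -2 + 1/(-52) = -2 - 1/52 = -105/52 ≈ -2.0192)
1/(-1749248 + U(-27)/(g + q)) = 1/(-1749248 + (2*(-27)²)/(-32/7 - 105/52)) = 1/(-1749248 + (2*729)/(-2399/364)) = 1/(-1749248 - 364/2399*1458) = 1/(-1749248 - 530712/2399) = 1/(-4196976664/2399) = -2399/4196976664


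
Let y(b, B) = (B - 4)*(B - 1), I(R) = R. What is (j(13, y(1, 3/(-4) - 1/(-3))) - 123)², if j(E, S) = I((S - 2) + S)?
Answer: 65593801/5184 ≈ 12653.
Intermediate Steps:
y(b, B) = (-1 + B)*(-4 + B) (y(b, B) = (-4 + B)*(-1 + B) = (-1 + B)*(-4 + B))
j(E, S) = -2 + 2*S (j(E, S) = (S - 2) + S = (-2 + S) + S = -2 + 2*S)
(j(13, y(1, 3/(-4) - 1/(-3))) - 123)² = ((-2 + 2*(4 + (3/(-4) - 1/(-3))² - 5*(3/(-4) - 1/(-3)))) - 123)² = ((-2 + 2*(4 + (3*(-¼) - 1*(-⅓))² - 5*(3*(-¼) - 1*(-⅓)))) - 123)² = ((-2 + 2*(4 + (-¾ + ⅓)² - 5*(-¾ + ⅓))) - 123)² = ((-2 + 2*(4 + (-5/12)² - 5*(-5/12))) - 123)² = ((-2 + 2*(4 + 25/144 + 25/12)) - 123)² = ((-2 + 2*(901/144)) - 123)² = ((-2 + 901/72) - 123)² = (757/72 - 123)² = (-8099/72)² = 65593801/5184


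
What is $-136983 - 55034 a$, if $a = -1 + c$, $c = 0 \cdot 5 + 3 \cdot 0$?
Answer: $-81949$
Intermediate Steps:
$c = 0$ ($c = 0 + 0 = 0$)
$a = -1$ ($a = -1 + 0 = -1$)
$-136983 - 55034 a = -136983 - 55034 \left(-1\right) = -136983 - -55034 = -136983 + 55034 = -81949$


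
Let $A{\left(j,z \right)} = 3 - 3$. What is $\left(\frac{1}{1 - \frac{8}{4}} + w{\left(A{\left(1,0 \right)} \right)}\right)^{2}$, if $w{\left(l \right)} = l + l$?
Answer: $1$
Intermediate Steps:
$A{\left(j,z \right)} = 0$ ($A{\left(j,z \right)} = 3 - 3 = 0$)
$w{\left(l \right)} = 2 l$
$\left(\frac{1}{1 - \frac{8}{4}} + w{\left(A{\left(1,0 \right)} \right)}\right)^{2} = \left(\frac{1}{1 - \frac{8}{4}} + 2 \cdot 0\right)^{2} = \left(\frac{1}{1 - 2} + 0\right)^{2} = \left(\frac{1}{-1} + 0\right)^{2} = \left(-1 + 0\right)^{2} = \left(-1\right)^{2} = 1$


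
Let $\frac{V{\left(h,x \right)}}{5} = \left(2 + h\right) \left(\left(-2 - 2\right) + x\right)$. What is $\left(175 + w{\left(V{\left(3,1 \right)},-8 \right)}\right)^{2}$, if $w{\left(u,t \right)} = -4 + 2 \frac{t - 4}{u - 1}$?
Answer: $\frac{10595025}{361} \approx 29349.0$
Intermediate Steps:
$V{\left(h,x \right)} = 5 \left(-4 + x\right) \left(2 + h\right)$ ($V{\left(h,x \right)} = 5 \left(2 + h\right) \left(\left(-2 - 2\right) + x\right) = 5 \left(2 + h\right) \left(-4 + x\right) = 5 \left(-4 + x\right) \left(2 + h\right)$)
$w{\left(u,t \right)} = -4 + \frac{2 \left(-4 + t\right)}{-1 + u}$ ($w{\left(u,t \right)} = -4 + 2 \frac{-4 + t}{-1 + u} = -4 + \frac{2 \left(-4 + t\right)}{-1 + u}$)
$\left(175 + w{\left(V{\left(3,1 \right)},-8 \right)}\right)^{2} = \left(175 + \frac{2 \left(-2 - 8 - 2 \left(-40 - 60 + 10 \cdot 1 + 5 \cdot 3 \cdot 1\right)\right)}{-1 + \left(-40 - 60 + 10 \cdot 1 + 5 \cdot 3 \cdot 1\right)}\right)^{2} = \left(175 + \frac{2 \left(-2 - 8 - 2 \left(-40 - 60 + 10 + 15\right)\right)}{-1 + \left(-40 - 60 + 10 + 15\right)}\right)^{2} = \left(175 + \frac{2 \left(-2 - 8 - -150\right)}{-1 - 75}\right)^{2} = \left(175 + \frac{2 \left(-2 - 8 + 150\right)}{-76}\right)^{2} = \left(175 + 2 \left(- \frac{1}{76}\right) 140\right)^{2} = \left(175 - \frac{70}{19}\right)^{2} = \left(\frac{3255}{19}\right)^{2} = \frac{10595025}{361}$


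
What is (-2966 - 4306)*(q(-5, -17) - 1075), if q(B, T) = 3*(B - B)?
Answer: 7817400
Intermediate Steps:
q(B, T) = 0 (q(B, T) = 3*0 = 0)
(-2966 - 4306)*(q(-5, -17) - 1075) = (-2966 - 4306)*(0 - 1075) = -7272*(-1075) = 7817400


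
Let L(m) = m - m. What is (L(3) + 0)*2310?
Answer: 0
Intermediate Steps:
L(m) = 0
(L(3) + 0)*2310 = (0 + 0)*2310 = 0*2310 = 0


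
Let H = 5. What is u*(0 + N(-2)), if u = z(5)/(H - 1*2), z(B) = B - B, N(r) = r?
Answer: 0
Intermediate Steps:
z(B) = 0
u = 0 (u = 0/(5 - 1*2) = 0/(5 - 2) = 0/3 = 0*(1/3) = 0)
u*(0 + N(-2)) = 0*(0 - 2) = 0*(-2) = 0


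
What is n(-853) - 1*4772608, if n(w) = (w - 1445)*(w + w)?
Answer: -852220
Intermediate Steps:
n(w) = 2*w*(-1445 + w) (n(w) = (-1445 + w)*(2*w) = 2*w*(-1445 + w))
n(-853) - 1*4772608 = 2*(-853)*(-1445 - 853) - 1*4772608 = 2*(-853)*(-2298) - 4772608 = 3920388 - 4772608 = -852220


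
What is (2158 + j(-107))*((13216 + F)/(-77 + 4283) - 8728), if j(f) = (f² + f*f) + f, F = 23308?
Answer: -457482877178/2103 ≈ -2.1754e+8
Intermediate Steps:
j(f) = f + 2*f² (j(f) = (f² + f²) + f = 2*f² + f = f + 2*f²)
(2158 + j(-107))*((13216 + F)/(-77 + 4283) - 8728) = (2158 - 107*(1 + 2*(-107)))*((13216 + 23308)/(-77 + 4283) - 8728) = (2158 - 107*(1 - 214))*(36524/4206 - 8728) = (2158 - 107*(-213))*(36524*(1/4206) - 8728) = (2158 + 22791)*(18262/2103 - 8728) = 24949*(-18336722/2103) = -457482877178/2103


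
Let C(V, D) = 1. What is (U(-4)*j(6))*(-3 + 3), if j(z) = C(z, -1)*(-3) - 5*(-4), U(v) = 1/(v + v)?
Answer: 0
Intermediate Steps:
U(v) = 1/(2*v)
j(z) = 17 (j(z) = 1*(-3) - 5*(-4) = -3 + 20 = 17)
(U(-4)*j(6))*(-3 + 3) = (((½)/(-4))*17)*(-3 + 3) = (((½)*(-¼))*17)*0 = -⅛*17*0 = -17/8*0 = 0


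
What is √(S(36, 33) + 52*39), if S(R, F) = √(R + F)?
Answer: √(2028 + √69) ≈ 45.125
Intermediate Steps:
S(R, F) = √(F + R)
√(S(36, 33) + 52*39) = √(√(33 + 36) + 52*39) = √(√69 + 2028) = √(2028 + √69)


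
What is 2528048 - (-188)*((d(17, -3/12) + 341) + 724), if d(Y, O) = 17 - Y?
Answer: 2728268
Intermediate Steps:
2528048 - (-188)*((d(17, -3/12) + 341) + 724) = 2528048 - (-188)*(((17 - 1*17) + 341) + 724) = 2528048 - (-188)*(((17 - 17) + 341) + 724) = 2528048 - (-188)*((0 + 341) + 724) = 2528048 - (-188)*(341 + 724) = 2528048 - (-188)*1065 = 2528048 - 1*(-200220) = 2528048 + 200220 = 2728268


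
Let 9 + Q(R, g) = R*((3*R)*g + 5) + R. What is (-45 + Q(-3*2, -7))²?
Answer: 715716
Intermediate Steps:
Q(R, g) = -9 + R + R*(5 + 3*R*g) (Q(R, g) = -9 + (R*((3*R)*g + 5) + R) = -9 + (R*(3*R*g + 5) + R) = -9 + (R*(5 + 3*R*g) + R) = -9 + (R + R*(5 + 3*R*g)) = -9 + R + R*(5 + 3*R*g))
(-45 + Q(-3*2, -7))² = (-45 + (-9 + 6*(-3*2) + 3*(-7)*(-3*2)²))² = (-45 + (-9 + 6*(-6) + 3*(-7)*(-6)²))² = (-45 + (-9 - 36 + 3*(-7)*36))² = (-45 + (-9 - 36 - 756))² = (-45 - 801)² = (-846)² = 715716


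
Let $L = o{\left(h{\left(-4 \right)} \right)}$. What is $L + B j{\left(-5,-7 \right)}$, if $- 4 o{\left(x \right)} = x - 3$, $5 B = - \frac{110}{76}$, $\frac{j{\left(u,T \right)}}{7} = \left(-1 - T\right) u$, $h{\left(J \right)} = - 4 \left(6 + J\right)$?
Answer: $\frac{4829}{76} \approx 63.539$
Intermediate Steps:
$h{\left(J \right)} = -24 - 4 J$
$j{\left(u,T \right)} = 7 u \left(-1 - T\right)$ ($j{\left(u,T \right)} = 7 \left(-1 - T\right) u = 7 u \left(-1 - T\right)$)
$B = - \frac{11}{38}$ ($B = \frac{\left(-110\right) \frac{1}{76}}{5} = \frac{1}{5} \left(- \frac{55}{38}\right) = - \frac{11}{38} \approx -0.28947$)
$o{\left(x \right)} = \frac{3}{4} - \frac{x}{4}$ ($o{\left(x \right)} = - \frac{x - 3}{4} = - \frac{-3 + x}{4} = \frac{3}{4} - \frac{x}{4}$)
$L = \frac{11}{4}$ ($L = \frac{3}{4} - \frac{-24 - -16}{4} = \frac{3}{4} - \frac{-24 + 16}{4} = \frac{3}{4} - -2 = \frac{3}{4} + 2 = \frac{11}{4} \approx 2.75$)
$L + B j{\left(-5,-7 \right)} = \frac{11}{4} - \frac{11 \left(\left(-7\right) \left(-5\right) \left(1 - 7\right)\right)}{38} = \frac{11}{4} - \frac{11 \left(\left(-7\right) \left(-5\right) \left(-6\right)\right)}{38} = \frac{11}{4} - - \frac{1155}{19} = \frac{11}{4} + \frac{1155}{19} = \frac{4829}{76}$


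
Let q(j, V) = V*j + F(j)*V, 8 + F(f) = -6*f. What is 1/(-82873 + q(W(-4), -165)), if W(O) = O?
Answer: -1/84853 ≈ -1.1785e-5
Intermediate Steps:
F(f) = -8 - 6*f
q(j, V) = V*j + V*(-8 - 6*j) (q(j, V) = V*j + (-8 - 6*j)*V = V*j + V*(-8 - 6*j))
1/(-82873 + q(W(-4), -165)) = 1/(-82873 - 1*(-165)*(8 + 5*(-4))) = 1/(-82873 - 1*(-165)*(8 - 20)) = 1/(-82873 - 1*(-165)*(-12)) = 1/(-82873 - 1980) = 1/(-84853) = -1/84853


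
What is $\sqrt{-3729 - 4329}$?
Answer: $i \sqrt{8058} \approx 89.766 i$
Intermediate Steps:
$\sqrt{-3729 - 4329} = \sqrt{-8058} = i \sqrt{8058}$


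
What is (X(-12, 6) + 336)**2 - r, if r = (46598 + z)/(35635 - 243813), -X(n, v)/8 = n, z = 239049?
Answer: 38851296719/208178 ≈ 1.8663e+5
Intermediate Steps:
X(n, v) = -8*n
r = -285647/208178 (r = (46598 + 239049)/(35635 - 243813) = 285647/(-208178) = 285647*(-1/208178) = -285647/208178 ≈ -1.3721)
(X(-12, 6) + 336)**2 - r = (-8*(-12) + 336)**2 - 1*(-285647/208178) = (96 + 336)**2 + 285647/208178 = 432**2 + 285647/208178 = 186624 + 285647/208178 = 38851296719/208178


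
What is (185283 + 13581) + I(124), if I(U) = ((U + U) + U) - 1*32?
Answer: 199204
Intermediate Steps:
I(U) = -32 + 3*U (I(U) = (2*U + U) - 32 = 3*U - 32 = -32 + 3*U)
(185283 + 13581) + I(124) = (185283 + 13581) + (-32 + 3*124) = 198864 + (-32 + 372) = 198864 + 340 = 199204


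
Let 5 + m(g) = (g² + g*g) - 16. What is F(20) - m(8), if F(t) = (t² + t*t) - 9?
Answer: 684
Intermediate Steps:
F(t) = -9 + 2*t² (F(t) = (t² + t²) - 9 = 2*t² - 9 = -9 + 2*t²)
m(g) = -21 + 2*g² (m(g) = -5 + ((g² + g*g) - 16) = -5 + ((g² + g²) - 16) = -5 + (2*g² - 16) = -5 + (-16 + 2*g²) = -21 + 2*g²)
F(20) - m(8) = (-9 + 2*20²) - (-21 + 2*8²) = (-9 + 2*400) - (-21 + 2*64) = (-9 + 800) - (-21 + 128) = 791 - 1*107 = 791 - 107 = 684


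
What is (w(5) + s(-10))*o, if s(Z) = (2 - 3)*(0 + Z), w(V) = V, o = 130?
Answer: 1950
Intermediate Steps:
s(Z) = -Z
(w(5) + s(-10))*o = (5 - 1*(-10))*130 = (5 + 10)*130 = 15*130 = 1950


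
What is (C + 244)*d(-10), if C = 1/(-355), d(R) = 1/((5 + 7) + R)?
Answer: 86619/710 ≈ 122.00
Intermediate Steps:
d(R) = 1/(12 + R)
C = -1/355 ≈ -0.0028169
(C + 244)*d(-10) = (-1/355 + 244)/(12 - 10) = (86619/355)/2 = (86619/355)*(½) = 86619/710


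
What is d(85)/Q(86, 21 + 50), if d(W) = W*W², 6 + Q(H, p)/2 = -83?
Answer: -614125/178 ≈ -3450.1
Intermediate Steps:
Q(H, p) = -178 (Q(H, p) = -12 + 2*(-83) = -12 - 166 = -178)
d(W) = W³
d(85)/Q(86, 21 + 50) = 85³/(-178) = 614125*(-1/178) = -614125/178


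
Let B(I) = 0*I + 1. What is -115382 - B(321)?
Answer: -115383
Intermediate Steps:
B(I) = 1 (B(I) = 0 + 1 = 1)
-115382 - B(321) = -115382 - 1*1 = -115382 - 1 = -115383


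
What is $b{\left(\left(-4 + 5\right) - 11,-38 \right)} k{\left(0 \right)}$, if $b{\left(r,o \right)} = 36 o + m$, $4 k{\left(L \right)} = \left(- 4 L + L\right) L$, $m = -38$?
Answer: $0$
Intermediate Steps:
$k{\left(L \right)} = - \frac{3 L^{2}}{4}$ ($k{\left(L \right)} = \frac{\left(- 4 L + L\right) L}{4} = \frac{- 3 L L}{4} = \frac{\left(-3\right) L^{2}}{4} = - \frac{3 L^{2}}{4}$)
$b{\left(r,o \right)} = -38 + 36 o$ ($b{\left(r,o \right)} = 36 o - 38 = -38 + 36 o$)
$b{\left(\left(-4 + 5\right) - 11,-38 \right)} k{\left(0 \right)} = \left(-38 + 36 \left(-38\right)\right) \left(- \frac{3 \cdot 0^{2}}{4}\right) = \left(-38 - 1368\right) \left(\left(- \frac{3}{4}\right) 0\right) = \left(-1406\right) 0 = 0$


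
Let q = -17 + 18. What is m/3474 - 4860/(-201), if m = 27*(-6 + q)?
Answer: 624315/25862 ≈ 24.140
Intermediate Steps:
q = 1
m = -135 (m = 27*(-6 + 1) = 27*(-5) = -135)
m/3474 - 4860/(-201) = -135/3474 - 4860/(-201) = -135*1/3474 - 4860*(-1/201) = -15/386 + 1620/67 = 624315/25862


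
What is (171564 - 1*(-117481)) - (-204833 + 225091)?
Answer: 268787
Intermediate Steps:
(171564 - 1*(-117481)) - (-204833 + 225091) = (171564 + 117481) - 1*20258 = 289045 - 20258 = 268787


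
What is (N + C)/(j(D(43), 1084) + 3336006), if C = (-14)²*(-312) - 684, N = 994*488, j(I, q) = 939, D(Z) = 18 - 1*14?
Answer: 423236/3336945 ≈ 0.12683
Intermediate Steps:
D(Z) = 4 (D(Z) = 18 - 14 = 4)
N = 485072
C = -61836 (C = 196*(-312) - 684 = -61152 - 684 = -61836)
(N + C)/(j(D(43), 1084) + 3336006) = (485072 - 61836)/(939 + 3336006) = 423236/3336945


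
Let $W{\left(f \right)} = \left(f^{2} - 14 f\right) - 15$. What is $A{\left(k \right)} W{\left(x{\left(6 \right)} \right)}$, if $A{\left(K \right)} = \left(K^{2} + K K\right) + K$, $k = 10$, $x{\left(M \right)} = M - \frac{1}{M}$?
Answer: $- \frac{78925}{6} \approx -13154.0$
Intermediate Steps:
$W{\left(f \right)} = -15 + f^{2} - 14 f$
$A{\left(K \right)} = K + 2 K^{2}$ ($A{\left(K \right)} = \left(K^{2} + K^{2}\right) + K = 2 K^{2} + K = K + 2 K^{2}$)
$A{\left(k \right)} W{\left(x{\left(6 \right)} \right)} = 10 \left(1 + 2 \cdot 10\right) \left(-15 + \left(6 - \frac{1}{6}\right)^{2} - 14 \left(6 - \frac{1}{6}\right)\right) = 10 \left(1 + 20\right) \left(-15 + \left(6 - \frac{1}{6}\right)^{2} - 14 \left(6 - \frac{1}{6}\right)\right) = 10 \cdot 21 \left(-15 + \left(6 - \frac{1}{6}\right)^{2} - 14 \left(6 - \frac{1}{6}\right)\right) = 210 \left(-15 + \left(\frac{35}{6}\right)^{2} - \frac{245}{3}\right) = 210 \left(-15 + \frac{1225}{36} - \frac{245}{3}\right) = 210 \left(- \frac{2255}{36}\right) = - \frac{78925}{6}$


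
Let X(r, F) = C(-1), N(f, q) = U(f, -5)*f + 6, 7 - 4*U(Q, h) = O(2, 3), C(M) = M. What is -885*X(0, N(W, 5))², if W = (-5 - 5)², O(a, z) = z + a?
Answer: -885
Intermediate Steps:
O(a, z) = a + z
U(Q, h) = ½ (U(Q, h) = 7/4 - (2 + 3)/4 = 7/4 - ¼*5 = 7/4 - 5/4 = ½)
W = 100 (W = (-10)² = 100)
N(f, q) = 6 + f/2 (N(f, q) = f/2 + 6 = 6 + f/2)
X(r, F) = -1
-885*X(0, N(W, 5))² = -885*(-1)² = -885*1 = -885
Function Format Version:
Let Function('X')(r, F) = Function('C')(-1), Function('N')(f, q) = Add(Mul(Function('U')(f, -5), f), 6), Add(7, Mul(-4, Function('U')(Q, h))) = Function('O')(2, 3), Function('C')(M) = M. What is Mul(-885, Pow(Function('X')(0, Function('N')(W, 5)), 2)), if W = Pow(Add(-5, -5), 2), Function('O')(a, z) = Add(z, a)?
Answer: -885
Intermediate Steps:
Function('O')(a, z) = Add(a, z)
Function('U')(Q, h) = Rational(1, 2) (Function('U')(Q, h) = Add(Rational(7, 4), Mul(Rational(-1, 4), Add(2, 3))) = Add(Rational(7, 4), Mul(Rational(-1, 4), 5)) = Add(Rational(7, 4), Rational(-5, 4)) = Rational(1, 2))
W = 100 (W = Pow(-10, 2) = 100)
Function('N')(f, q) = Add(6, Mul(Rational(1, 2), f)) (Function('N')(f, q) = Add(Mul(Rational(1, 2), f), 6) = Add(6, Mul(Rational(1, 2), f)))
Function('X')(r, F) = -1
Mul(-885, Pow(Function('X')(0, Function('N')(W, 5)), 2)) = Mul(-885, Pow(-1, 2)) = Mul(-885, 1) = -885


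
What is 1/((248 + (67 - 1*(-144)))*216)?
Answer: 1/99144 ≈ 1.0086e-5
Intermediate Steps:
1/((248 + (67 - 1*(-144)))*216) = 1/((248 + (67 + 144))*216) = 1/((248 + 211)*216) = 1/(459*216) = 1/99144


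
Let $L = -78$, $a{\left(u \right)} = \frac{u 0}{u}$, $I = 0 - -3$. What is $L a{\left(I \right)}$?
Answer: $0$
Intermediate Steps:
$I = 3$ ($I = 0 + 3 = 3$)
$a{\left(u \right)} = 0$ ($a{\left(u \right)} = \frac{0}{u} = 0$)
$L a{\left(I \right)} = \left(-78\right) 0 = 0$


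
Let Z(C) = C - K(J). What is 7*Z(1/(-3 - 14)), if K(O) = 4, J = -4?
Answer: -483/17 ≈ -28.412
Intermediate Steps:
Z(C) = -4 + C (Z(C) = C - 1*4 = C - 4 = -4 + C)
7*Z(1/(-3 - 14)) = 7*(-4 + 1/(-3 - 14)) = 7*(-4 + 1/(-17)) = 7*(-4 - 1/17) = 7*(-69/17) = -483/17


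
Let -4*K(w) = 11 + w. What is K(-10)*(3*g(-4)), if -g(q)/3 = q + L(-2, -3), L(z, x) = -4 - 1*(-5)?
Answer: -27/4 ≈ -6.7500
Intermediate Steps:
L(z, x) = 1 (L(z, x) = -4 + 5 = 1)
g(q) = -3 - 3*q (g(q) = -3*(q + 1) = -3*(1 + q) = -3 - 3*q)
K(w) = -11/4 - w/4 (K(w) = -(11 + w)/4 = -11/4 - w/4)
K(-10)*(3*g(-4)) = (-11/4 - 1/4*(-10))*(3*(-3 - 3*(-4))) = (-11/4 + 5/2)*(3*(-3 + 12)) = -3*9/4 = -1/4*27 = -27/4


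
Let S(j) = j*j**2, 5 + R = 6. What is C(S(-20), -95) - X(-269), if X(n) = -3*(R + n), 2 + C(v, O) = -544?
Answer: -1350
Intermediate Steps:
R = 1 (R = -5 + 6 = 1)
S(j) = j**3
C(v, O) = -546 (C(v, O) = -2 - 544 = -546)
X(n) = -3 - 3*n (X(n) = -3*(1 + n) = -3 - 3*n)
C(S(-20), -95) - X(-269) = -546 - (-3 - 3*(-269)) = -546 - (-3 + 807) = -546 - 1*804 = -546 - 804 = -1350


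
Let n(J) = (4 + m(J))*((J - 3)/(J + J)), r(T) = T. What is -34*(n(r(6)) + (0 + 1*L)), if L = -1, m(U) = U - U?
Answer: 0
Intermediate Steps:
m(U) = 0
n(J) = 2*(-3 + J)/J (n(J) = (4 + 0)*((J - 3)/(J + J)) = 4*((-3 + J)/((2*J))) = 4*((-3 + J)*(1/(2*J))) = 4*((-3 + J)/(2*J)) = 2*(-3 + J)/J)
-34*(n(r(6)) + (0 + 1*L)) = -34*((2 - 6/6) + (0 + 1*(-1))) = -34*((2 - 6*1/6) + (0 - 1)) = -34*((2 - 1) - 1) = -34*(1 - 1) = -34*0 = 0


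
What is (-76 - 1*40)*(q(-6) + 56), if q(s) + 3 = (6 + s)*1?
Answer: -6148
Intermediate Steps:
q(s) = 3 + s (q(s) = -3 + (6 + s)*1 = -3 + (6 + s) = 3 + s)
(-76 - 1*40)*(q(-6) + 56) = (-76 - 1*40)*((3 - 6) + 56) = (-76 - 40)*(-3 + 56) = -116*53 = -6148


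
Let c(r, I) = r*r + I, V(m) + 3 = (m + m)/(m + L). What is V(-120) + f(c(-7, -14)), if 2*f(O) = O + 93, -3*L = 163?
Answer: 32623/523 ≈ 62.377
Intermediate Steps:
L = -163/3 (L = -⅓*163 = -163/3 ≈ -54.333)
V(m) = -3 + 2*m/(-163/3 + m) (V(m) = -3 + (m + m)/(m - 163/3) = -3 + (2*m)/(-163/3 + m) = -3 + 2*m/(-163/3 + m))
c(r, I) = I + r² (c(r, I) = r² + I = I + r²)
f(O) = 93/2 + O/2 (f(O) = (O + 93)/2 = (93 + O)/2 = 93/2 + O/2)
V(-120) + f(c(-7, -14)) = 3*(163 - 1*(-120))/(-163 + 3*(-120)) + (93/2 + (-14 + (-7)²)/2) = 3*(163 + 120)/(-163 - 360) + (93/2 + (-14 + 49)/2) = 3*283/(-523) + (93/2 + (½)*35) = 3*(-1/523)*283 + (93/2 + 35/2) = -849/523 + 64 = 32623/523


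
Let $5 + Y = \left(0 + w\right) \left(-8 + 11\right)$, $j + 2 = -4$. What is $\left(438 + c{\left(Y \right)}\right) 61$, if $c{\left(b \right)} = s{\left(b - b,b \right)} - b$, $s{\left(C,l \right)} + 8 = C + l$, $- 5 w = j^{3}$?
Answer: $26230$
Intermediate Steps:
$j = -6$ ($j = -2 - 4 = -6$)
$w = \frac{216}{5}$ ($w = - \frac{\left(-6\right)^{3}}{5} = \left(- \frac{1}{5}\right) \left(-216\right) = \frac{216}{5} \approx 43.2$)
$s{\left(C,l \right)} = -8 + C + l$ ($s{\left(C,l \right)} = -8 + \left(C + l\right) = -8 + C + l$)
$Y = \frac{623}{5}$ ($Y = -5 + \left(0 + \frac{216}{5}\right) \left(-8 + 11\right) = -5 + \frac{216}{5} \cdot 3 = -5 + \frac{648}{5} = \frac{623}{5} \approx 124.6$)
$c{\left(b \right)} = -8$ ($c{\left(b \right)} = \left(-8 + \left(b - b\right) + b\right) - b = \left(-8 + 0 + b\right) - b = \left(-8 + b\right) - b = -8$)
$\left(438 + c{\left(Y \right)}\right) 61 = \left(438 - 8\right) 61 = 430 \cdot 61 = 26230$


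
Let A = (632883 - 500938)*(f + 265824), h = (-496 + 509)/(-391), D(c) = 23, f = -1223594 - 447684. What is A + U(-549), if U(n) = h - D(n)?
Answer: -72508067568736/391 ≈ -1.8544e+11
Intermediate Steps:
f = -1671278
h = -13/391 (h = 13*(-1/391) = -13/391 ≈ -0.033248)
A = -185442628030 (A = (632883 - 500938)*(-1671278 + 265824) = 131945*(-1405454) = -185442628030)
U(n) = -9006/391 (U(n) = -13/391 - 1*23 = -13/391 - 23 = -9006/391)
A + U(-549) = -185442628030 - 9006/391 = -72508067568736/391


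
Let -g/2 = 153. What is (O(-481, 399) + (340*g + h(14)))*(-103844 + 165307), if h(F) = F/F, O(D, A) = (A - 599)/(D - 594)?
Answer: -274965117747/43 ≈ -6.3945e+9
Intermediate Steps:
g = -306 (g = -2*153 = -306)
O(D, A) = (-599 + A)/(-594 + D)
h(F) = 1
(O(-481, 399) + (340*g + h(14)))*(-103844 + 165307) = ((-599 + 399)/(-594 - 481) + (340*(-306) + 1))*(-103844 + 165307) = (-200/(-1075) + (-104040 + 1))*61463 = (-1/1075*(-200) - 104039)*61463 = (8/43 - 104039)*61463 = -4473669/43*61463 = -274965117747/43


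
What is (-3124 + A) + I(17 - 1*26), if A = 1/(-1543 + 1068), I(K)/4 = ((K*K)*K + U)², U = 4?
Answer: 997203599/475 ≈ 2.0994e+6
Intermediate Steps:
I(K) = 4*(4 + K³)² (I(K) = 4*((K*K)*K + 4)² = 4*(K²*K + 4)² = 4*(K³ + 4)² = 4*(4 + K³)²)
A = -1/475 (A = 1/(-475) = -1/475 ≈ -0.0021053)
(-3124 + A) + I(17 - 1*26) = (-3124 - 1/475) + 4*(4 + (17 - 1*26)³)² = -1483901/475 + 4*(4 + (17 - 26)³)² = -1483901/475 + 4*(4 + (-9)³)² = -1483901/475 + 4*(4 - 729)² = -1483901/475 + 4*(-725)² = -1483901/475 + 4*525625 = -1483901/475 + 2102500 = 997203599/475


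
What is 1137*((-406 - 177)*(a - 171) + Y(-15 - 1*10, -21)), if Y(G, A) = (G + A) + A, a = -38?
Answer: 138463860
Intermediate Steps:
Y(G, A) = G + 2*A (Y(G, A) = (A + G) + A = G + 2*A)
1137*((-406 - 177)*(a - 171) + Y(-15 - 1*10, -21)) = 1137*((-406 - 177)*(-38 - 171) + ((-15 - 1*10) + 2*(-21))) = 1137*(-583*(-209) + ((-15 - 10) - 42)) = 1137*(121847 + (-25 - 42)) = 1137*(121847 - 67) = 1137*121780 = 138463860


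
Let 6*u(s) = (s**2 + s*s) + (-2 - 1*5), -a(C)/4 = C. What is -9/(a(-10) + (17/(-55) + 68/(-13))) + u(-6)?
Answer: 520975/49278 ≈ 10.572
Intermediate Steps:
a(C) = -4*C
u(s) = -7/6 + s**2/3 (u(s) = ((s**2 + s*s) + (-2 - 1*5))/6 = ((s**2 + s**2) + (-2 - 5))/6 = (2*s**2 - 7)/6 = (-7 + 2*s**2)/6 = -7/6 + s**2/3)
-9/(a(-10) + (17/(-55) + 68/(-13))) + u(-6) = -9/(-4*(-10) + (17/(-55) + 68/(-13))) + (-7/6 + (1/3)*(-6)**2) = -9/(40 + (17*(-1/55) + 68*(-1/13))) + (-7/6 + (1/3)*36) = -9/(40 + (-17/55 - 68/13)) + (-7/6 + 12) = -9/(40 - 3961/715) + 65/6 = -9/24639/715 + 65/6 = -9*715/24639 + 65/6 = -2145/8213 + 65/6 = 520975/49278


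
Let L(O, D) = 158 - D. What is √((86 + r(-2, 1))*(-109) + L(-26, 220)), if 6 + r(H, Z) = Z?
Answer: I*√8891 ≈ 94.292*I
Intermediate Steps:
r(H, Z) = -6 + Z
√((86 + r(-2, 1))*(-109) + L(-26, 220)) = √((86 + (-6 + 1))*(-109) + (158 - 1*220)) = √((86 - 5)*(-109) + (158 - 220)) = √(81*(-109) - 62) = √(-8829 - 62) = √(-8891) = I*√8891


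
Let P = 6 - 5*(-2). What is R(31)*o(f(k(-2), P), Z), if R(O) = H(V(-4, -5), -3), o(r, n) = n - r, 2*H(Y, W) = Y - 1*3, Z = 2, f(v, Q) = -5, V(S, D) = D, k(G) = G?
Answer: -28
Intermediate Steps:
P = 16 (P = 6 + 10 = 16)
H(Y, W) = -3/2 + Y/2 (H(Y, W) = (Y - 1*3)/2 = (Y - 3)/2 = (-3 + Y)/2 = -3/2 + Y/2)
R(O) = -4 (R(O) = -3/2 + (1/2)*(-5) = -3/2 - 5/2 = -4)
R(31)*o(f(k(-2), P), Z) = -4*(2 - 1*(-5)) = -4*(2 + 5) = -4*7 = -28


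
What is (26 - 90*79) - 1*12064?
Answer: -19148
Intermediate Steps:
(26 - 90*79) - 1*12064 = (26 - 7110) - 12064 = -7084 - 12064 = -19148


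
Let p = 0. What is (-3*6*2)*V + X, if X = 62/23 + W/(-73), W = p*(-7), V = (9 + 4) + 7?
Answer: -16498/23 ≈ -717.30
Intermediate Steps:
V = 20 (V = 13 + 7 = 20)
W = 0 (W = 0*(-7) = 0)
X = 62/23 (X = 62/23 + 0/(-73) = 62*(1/23) + 0*(-1/73) = 62/23 + 0 = 62/23 ≈ 2.6957)
(-3*6*2)*V + X = (-3*6*2)*20 + 62/23 = -18*2*20 + 62/23 = -36*20 + 62/23 = -720 + 62/23 = -16498/23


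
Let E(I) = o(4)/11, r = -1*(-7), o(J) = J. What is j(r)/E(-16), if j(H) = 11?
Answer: 121/4 ≈ 30.250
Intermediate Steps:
r = 7
E(I) = 4/11
j(r)/E(-16) = 11/(4/11) = 11*(11/4) = 121/4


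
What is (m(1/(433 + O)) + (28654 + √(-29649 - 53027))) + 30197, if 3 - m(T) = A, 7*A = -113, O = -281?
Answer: 412091/7 + 2*I*√20669 ≈ 58870.0 + 287.53*I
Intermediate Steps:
A = -113/7 (A = (⅐)*(-113) = -113/7 ≈ -16.143)
m(T) = 134/7 (m(T) = 3 - 1*(-113/7) = 3 + 113/7 = 134/7)
(m(1/(433 + O)) + (28654 + √(-29649 - 53027))) + 30197 = (134/7 + (28654 + √(-29649 - 53027))) + 30197 = (134/7 + (28654 + √(-82676))) + 30197 = (134/7 + (28654 + 2*I*√20669)) + 30197 = (200712/7 + 2*I*√20669) + 30197 = 412091/7 + 2*I*√20669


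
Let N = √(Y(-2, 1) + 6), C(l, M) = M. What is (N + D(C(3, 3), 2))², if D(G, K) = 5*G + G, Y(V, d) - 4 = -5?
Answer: (18 + √5)² ≈ 409.50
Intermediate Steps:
Y(V, d) = -1 (Y(V, d) = 4 - 5 = -1)
D(G, K) = 6*G
N = √5 (N = √(-1 + 6) = √5 ≈ 2.2361)
(N + D(C(3, 3), 2))² = (√5 + 6*3)² = (√5 + 18)² = (18 + √5)²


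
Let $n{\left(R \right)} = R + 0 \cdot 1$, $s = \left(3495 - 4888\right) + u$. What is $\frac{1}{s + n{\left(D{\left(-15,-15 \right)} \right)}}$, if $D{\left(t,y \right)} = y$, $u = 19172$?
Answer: $\frac{1}{17764} \approx 5.6294 \cdot 10^{-5}$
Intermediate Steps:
$s = 17779$ ($s = \left(3495 - 4888\right) + 19172 = -1393 + 19172 = 17779$)
$n{\left(R \right)} = R$ ($n{\left(R \right)} = R + 0 = R$)
$\frac{1}{s + n{\left(D{\left(-15,-15 \right)} \right)}} = \frac{1}{17779 - 15} = \frac{1}{17764}$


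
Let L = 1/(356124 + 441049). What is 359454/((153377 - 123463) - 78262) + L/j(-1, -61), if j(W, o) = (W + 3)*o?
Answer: -1456614038353/195920411037 ≈ -7.4347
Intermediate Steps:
j(W, o) = o*(3 + W) (j(W, o) = (3 + W)*o = o*(3 + W))
L = 1/797173 ≈ 1.2544e-6
359454/((153377 - 123463) - 78262) + L/j(-1, -61) = 359454/((153377 - 123463) - 78262) + 1/(797173*((-61*(3 - 1)))) = 359454/(29914 - 78262) + 1/(797173*((-61*2))) = 359454/(-48348) + (1/797173)/(-122) = 359454*(-1/48348) + (1/797173)*(-1/122) = -59909/8058 - 1/97255106 = -1456614038353/195920411037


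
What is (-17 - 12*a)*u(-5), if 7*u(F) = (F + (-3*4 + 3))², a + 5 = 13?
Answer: -3164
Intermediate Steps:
a = 8 (a = -5 + 13 = 8)
u(F) = (-9 + F)²/7 (u(F) = (F + (-3*4 + 3))²/7 = (F + (-12 + 3))²/7 = (F - 9)²/7 = (-9 + F)²/7)
(-17 - 12*a)*u(-5) = (-17 - 12*8)*((-9 - 5)²/7) = (-17 - 96)*((⅐)*(-14)²) = -113*196/7 = -113*28 = -3164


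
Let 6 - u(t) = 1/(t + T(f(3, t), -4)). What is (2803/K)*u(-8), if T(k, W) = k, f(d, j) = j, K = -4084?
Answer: -271891/65344 ≈ -4.1609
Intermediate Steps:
u(t) = 6 - 1/(2*t) (u(t) = 6 - 1/(t + t) = 6 - 1/(2*t))
(2803/K)*u(-8) = (2803/(-4084))*(6 - 1/2/(-8)) = (2803*(-1/4084))*(6 - 1/2*(-1/8)) = -2803*(6 + 1/16)/4084 = -2803/4084*97/16 = -271891/65344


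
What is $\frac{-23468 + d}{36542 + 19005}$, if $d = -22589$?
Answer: $- \frac{46057}{55547} \approx -0.82915$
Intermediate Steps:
$\frac{-23468 + d}{36542 + 19005} = \frac{-23468 - 22589}{36542 + 19005} = - \frac{46057}{55547}$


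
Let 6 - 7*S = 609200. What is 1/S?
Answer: -7/609194 ≈ -1.1491e-5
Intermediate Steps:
S = -609194/7 (S = 6/7 - 1/7*609200 = 6/7 - 609200/7 = -609194/7 ≈ -87028.)
1/S = 1/(-609194/7) = -7/609194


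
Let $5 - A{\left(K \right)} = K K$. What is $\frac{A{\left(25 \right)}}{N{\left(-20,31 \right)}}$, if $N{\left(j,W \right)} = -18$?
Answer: $\frac{310}{9} \approx 34.444$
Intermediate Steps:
$A{\left(K \right)} = 5 - K^{2}$ ($A{\left(K \right)} = 5 - K K = 5 - K^{2}$)
$\frac{A{\left(25 \right)}}{N{\left(-20,31 \right)}} = \frac{5 - 25^{2}}{-18} = \left(5 - 625\right) \left(- \frac{1}{18}\right) = \left(-620\right) \left(- \frac{1}{18}\right) = \frac{310}{9}$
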